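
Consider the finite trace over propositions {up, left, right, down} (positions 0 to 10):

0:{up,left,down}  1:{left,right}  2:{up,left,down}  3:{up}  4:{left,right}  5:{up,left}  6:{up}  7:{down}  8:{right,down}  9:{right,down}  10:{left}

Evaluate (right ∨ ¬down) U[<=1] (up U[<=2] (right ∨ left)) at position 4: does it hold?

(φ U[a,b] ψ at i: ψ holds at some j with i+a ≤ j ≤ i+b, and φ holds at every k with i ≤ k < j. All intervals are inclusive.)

Need some j in [4,5] with (up U[<=2] (right ∨ left)), and (right ∨ ¬down) at every k in [4,j-1].
  j=4: (up U[<=2] (right ∨ left)) holds; no prefix to check → satisfied.

Yes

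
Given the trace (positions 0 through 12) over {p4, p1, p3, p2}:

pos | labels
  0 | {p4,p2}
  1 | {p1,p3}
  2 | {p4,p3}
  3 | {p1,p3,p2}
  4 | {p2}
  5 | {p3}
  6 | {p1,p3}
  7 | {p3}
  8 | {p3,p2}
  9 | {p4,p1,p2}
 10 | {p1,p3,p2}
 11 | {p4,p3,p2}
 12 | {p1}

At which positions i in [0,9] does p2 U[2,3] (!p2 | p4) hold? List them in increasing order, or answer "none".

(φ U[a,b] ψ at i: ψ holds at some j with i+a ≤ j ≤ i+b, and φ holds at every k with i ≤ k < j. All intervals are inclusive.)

3, 8, 9

Evaluate at each i in [0,9]:
  i=0: ✗ (lhs fails at k=1 before rhs at j=2)
  i=1: ✗ (no rhs in [3,4])
  i=2: ✗ (lhs fails at k=2 before rhs at j=5)
  i=3: ✓ (rhs at j=5; lhs holds on [3,4])
  i=4: ✗ (lhs fails at k=5 before rhs at j=6)
  i=5: ✗ (lhs fails at k=5 before rhs at j=7)
  i=6: ✗ (lhs fails at k=6 before rhs at j=9)
  i=7: ✗ (lhs fails at k=7 before rhs at j=9)
  i=8: ✓ (rhs at j=11; lhs holds on [8,10])
  i=9: ✓ (rhs at j=11; lhs holds on [9,10])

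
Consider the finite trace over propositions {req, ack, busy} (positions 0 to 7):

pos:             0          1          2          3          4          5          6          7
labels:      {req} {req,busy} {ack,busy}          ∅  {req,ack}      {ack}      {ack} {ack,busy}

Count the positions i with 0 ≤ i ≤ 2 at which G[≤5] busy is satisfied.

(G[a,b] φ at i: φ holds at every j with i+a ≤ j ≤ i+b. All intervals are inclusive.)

Evaluate at each i in [0,2]:
  i=0: ✗ (fails at j=0)
  i=1: ✗ (fails at j=3)
  i=2: ✗ (fails at j=3)
Positions where it holds: {} → 0.

0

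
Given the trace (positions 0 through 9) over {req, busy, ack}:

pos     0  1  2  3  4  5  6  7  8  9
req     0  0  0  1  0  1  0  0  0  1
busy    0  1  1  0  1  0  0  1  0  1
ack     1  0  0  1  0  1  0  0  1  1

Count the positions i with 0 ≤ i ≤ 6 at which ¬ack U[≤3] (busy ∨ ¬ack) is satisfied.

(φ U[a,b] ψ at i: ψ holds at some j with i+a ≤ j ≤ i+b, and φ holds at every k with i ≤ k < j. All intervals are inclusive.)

Evaluate at each i in [0,6]:
  i=0: ✗ (lhs fails at k=0 before rhs at j=1)
  i=1: ✓ (rhs at j=1)
  i=2: ✓ (rhs at j=2)
  i=3: ✗ (lhs fails at k=3 before rhs at j=4)
  i=4: ✓ (rhs at j=4)
  i=5: ✗ (lhs fails at k=5 before rhs at j=6)
  i=6: ✓ (rhs at j=6)
Positions where it holds: {1, 2, 4, 6} → 4.

4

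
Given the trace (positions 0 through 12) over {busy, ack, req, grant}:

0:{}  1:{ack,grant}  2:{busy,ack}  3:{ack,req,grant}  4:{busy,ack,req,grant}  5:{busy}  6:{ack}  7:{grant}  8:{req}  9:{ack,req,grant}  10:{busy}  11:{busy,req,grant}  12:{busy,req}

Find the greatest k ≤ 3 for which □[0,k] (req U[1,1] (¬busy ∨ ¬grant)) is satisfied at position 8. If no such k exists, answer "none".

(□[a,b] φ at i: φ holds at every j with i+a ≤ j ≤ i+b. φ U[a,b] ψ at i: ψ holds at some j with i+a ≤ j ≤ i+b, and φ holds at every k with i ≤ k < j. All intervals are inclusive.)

(req U[1,1] (¬busy ∨ ¬grant)) must hold from j=8 onward; find where it first fails.
  j=8: holds
  j=9: holds
  j=10: fails
Holds on [8,9], so largest k = 1.

1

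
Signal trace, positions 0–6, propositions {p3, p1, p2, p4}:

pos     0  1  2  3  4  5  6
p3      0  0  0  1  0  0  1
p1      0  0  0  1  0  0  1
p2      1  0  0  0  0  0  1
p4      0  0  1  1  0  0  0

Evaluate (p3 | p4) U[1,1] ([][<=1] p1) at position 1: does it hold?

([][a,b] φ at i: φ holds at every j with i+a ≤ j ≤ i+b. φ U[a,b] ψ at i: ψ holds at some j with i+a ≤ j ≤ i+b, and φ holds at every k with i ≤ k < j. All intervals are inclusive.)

Need some j in [2,2] with [][<=1] p1, and (p3 | p4) at every k in [1,j-1].
  j=2: [][<=1] p1 — fails at 2.
No j in the window works → until fails.

False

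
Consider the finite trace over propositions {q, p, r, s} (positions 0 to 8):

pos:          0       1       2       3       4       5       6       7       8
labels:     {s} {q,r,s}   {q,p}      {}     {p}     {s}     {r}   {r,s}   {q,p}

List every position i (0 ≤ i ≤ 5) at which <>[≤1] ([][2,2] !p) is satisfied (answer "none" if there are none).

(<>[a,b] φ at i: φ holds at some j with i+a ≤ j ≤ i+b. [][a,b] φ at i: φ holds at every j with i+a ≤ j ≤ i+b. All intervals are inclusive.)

0, 1, 2, 3, 4, 5

Evaluate at each i in [0,5]:
  i=0: ✓ (witness j=1)
  i=1: ✓ (witness j=1)
  i=2: ✓ (witness j=3)
  i=3: ✓ (witness j=3)
  i=4: ✓ (witness j=4)
  i=5: ✓ (witness j=5)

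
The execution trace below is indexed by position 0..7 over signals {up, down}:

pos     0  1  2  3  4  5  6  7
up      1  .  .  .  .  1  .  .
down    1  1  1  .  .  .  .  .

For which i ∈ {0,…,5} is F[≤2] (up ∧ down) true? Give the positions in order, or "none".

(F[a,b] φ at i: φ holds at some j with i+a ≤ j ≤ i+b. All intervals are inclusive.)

Evaluate at each i in [0,5]:
  i=0: ✓ (witness j=0)
  i=1: ✗ (none in [1,3])
  i=2: ✗ (none in [2,4])
  i=3: ✗ (none in [3,5])
  i=4: ✗ (none in [4,6])
  i=5: ✗ (none in [5,7])

0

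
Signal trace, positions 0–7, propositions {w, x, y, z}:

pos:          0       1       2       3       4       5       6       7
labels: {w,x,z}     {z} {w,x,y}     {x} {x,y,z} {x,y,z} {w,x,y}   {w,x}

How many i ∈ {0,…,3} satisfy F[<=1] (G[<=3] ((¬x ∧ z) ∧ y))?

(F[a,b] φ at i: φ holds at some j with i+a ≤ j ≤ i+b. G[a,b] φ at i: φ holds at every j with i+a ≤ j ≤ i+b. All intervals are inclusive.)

0

Evaluate at each i in [0,3]:
  i=0: ✗ (none in [0,1])
  i=1: ✗ (none in [1,2])
  i=2: ✗ (none in [2,3])
  i=3: ✗ (none in [3,4])
Positions where it holds: {} → 0.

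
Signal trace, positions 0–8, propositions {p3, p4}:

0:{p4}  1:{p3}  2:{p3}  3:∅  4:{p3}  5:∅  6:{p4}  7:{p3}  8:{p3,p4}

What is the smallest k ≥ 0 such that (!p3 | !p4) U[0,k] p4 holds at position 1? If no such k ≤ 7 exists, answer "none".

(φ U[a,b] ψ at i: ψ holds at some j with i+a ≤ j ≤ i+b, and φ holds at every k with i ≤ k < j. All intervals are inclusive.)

5

Need earliest j ≥ 1 with p4, and (!p3 | !p4) at every k in [1,j-1].
  j=1: rhs fails.
  j=2: rhs fails.
  j=3: rhs fails.
  j=4: rhs fails.
  j=5: rhs fails.
  j=6: rhs holds; lhs holds on [1,5]. k = 5.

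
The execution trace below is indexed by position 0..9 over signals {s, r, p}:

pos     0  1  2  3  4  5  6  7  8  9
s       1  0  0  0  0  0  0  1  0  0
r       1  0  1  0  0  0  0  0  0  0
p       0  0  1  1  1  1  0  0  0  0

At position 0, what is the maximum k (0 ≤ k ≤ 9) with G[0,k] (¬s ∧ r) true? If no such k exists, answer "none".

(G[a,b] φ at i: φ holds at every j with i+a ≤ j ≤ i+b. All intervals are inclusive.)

none

(¬s ∧ r) must hold from j=0 onward; find where it first fails.
  j=0: fails → no k works.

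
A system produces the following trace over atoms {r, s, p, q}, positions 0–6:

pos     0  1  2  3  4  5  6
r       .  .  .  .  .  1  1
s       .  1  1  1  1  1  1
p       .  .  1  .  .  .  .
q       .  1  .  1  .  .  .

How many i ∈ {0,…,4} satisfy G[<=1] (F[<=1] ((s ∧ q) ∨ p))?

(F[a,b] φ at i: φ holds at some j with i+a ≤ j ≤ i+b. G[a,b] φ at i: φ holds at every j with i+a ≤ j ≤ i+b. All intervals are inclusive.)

Evaluate at each i in [0,4]:
  i=0: ✓ (all of [0,1])
  i=1: ✓ (all of [1,2])
  i=2: ✓ (all of [2,3])
  i=3: ✗ (fails at j=4)
  i=4: ✗ (fails at j=4)
Positions where it holds: {0, 1, 2} → 3.

3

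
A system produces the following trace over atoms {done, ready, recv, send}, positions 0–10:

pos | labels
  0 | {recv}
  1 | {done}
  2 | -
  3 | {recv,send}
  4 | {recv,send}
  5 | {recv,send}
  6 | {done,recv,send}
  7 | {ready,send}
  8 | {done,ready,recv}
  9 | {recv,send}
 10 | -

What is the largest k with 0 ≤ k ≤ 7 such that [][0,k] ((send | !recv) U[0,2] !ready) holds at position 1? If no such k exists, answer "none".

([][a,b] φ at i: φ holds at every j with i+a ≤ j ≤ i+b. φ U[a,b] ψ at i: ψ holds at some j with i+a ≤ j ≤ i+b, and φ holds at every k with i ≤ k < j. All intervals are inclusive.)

((send | !recv) U[0,2] !ready) must hold from j=1 onward; find where it first fails.
  j=1: holds
  j=2: holds
  j=3: holds
  j=4: holds
  j=5: holds
  j=6: holds
  j=7: fails
Holds on [1,6], so largest k = 5.

5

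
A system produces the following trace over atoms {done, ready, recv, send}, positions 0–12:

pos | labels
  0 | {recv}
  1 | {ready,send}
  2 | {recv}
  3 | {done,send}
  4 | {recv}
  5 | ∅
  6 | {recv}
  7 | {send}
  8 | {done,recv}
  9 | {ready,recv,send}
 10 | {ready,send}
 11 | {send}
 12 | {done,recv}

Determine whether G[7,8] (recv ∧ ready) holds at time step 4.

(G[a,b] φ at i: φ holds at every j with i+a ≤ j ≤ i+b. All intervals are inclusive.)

Check (recv ∧ ready) at every j in [11,12]:
  j=11: false
  j=12: false
Fails at j=11 → formula fails.

No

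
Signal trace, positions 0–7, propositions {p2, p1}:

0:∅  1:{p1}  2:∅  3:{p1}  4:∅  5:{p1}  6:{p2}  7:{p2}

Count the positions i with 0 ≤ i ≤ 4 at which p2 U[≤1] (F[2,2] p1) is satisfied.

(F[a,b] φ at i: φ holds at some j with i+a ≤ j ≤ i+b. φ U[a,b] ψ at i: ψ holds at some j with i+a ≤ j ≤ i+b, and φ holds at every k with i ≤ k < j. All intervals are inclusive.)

2

Evaluate at each i in [0,4]:
  i=0: ✗ (lhs fails at k=0 before rhs at j=1)
  i=1: ✓ (rhs at j=1)
  i=2: ✗ (lhs fails at k=2 before rhs at j=3)
  i=3: ✓ (rhs at j=3)
  i=4: ✗ (no rhs in [4,5])
Positions where it holds: {1, 3} → 2.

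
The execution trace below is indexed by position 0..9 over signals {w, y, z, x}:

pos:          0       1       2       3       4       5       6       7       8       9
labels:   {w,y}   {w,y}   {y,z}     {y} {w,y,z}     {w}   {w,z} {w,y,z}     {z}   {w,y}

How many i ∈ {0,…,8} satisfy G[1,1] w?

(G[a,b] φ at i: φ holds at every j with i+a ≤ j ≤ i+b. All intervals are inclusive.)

6

Evaluate at each i in [0,8]:
  i=0: ✓ (all of [1,1])
  i=1: ✗ (fails at j=2)
  i=2: ✗ (fails at j=3)
  i=3: ✓ (all of [4,4])
  i=4: ✓ (all of [5,5])
  i=5: ✓ (all of [6,6])
  i=6: ✓ (all of [7,7])
  i=7: ✗ (fails at j=8)
  i=8: ✓ (all of [9,9])
Positions where it holds: {0, 3, 4, 5, 6, 8} → 6.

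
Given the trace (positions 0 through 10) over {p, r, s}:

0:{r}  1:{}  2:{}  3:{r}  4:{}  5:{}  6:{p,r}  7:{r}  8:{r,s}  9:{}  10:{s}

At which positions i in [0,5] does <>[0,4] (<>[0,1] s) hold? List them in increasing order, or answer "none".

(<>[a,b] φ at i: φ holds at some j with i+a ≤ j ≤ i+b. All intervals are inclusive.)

3, 4, 5

Evaluate at each i in [0,5]:
  i=0: ✗ (none in [0,4])
  i=1: ✗ (none in [1,5])
  i=2: ✗ (none in [2,6])
  i=3: ✓ (witness j=7)
  i=4: ✓ (witness j=7)
  i=5: ✓ (witness j=7)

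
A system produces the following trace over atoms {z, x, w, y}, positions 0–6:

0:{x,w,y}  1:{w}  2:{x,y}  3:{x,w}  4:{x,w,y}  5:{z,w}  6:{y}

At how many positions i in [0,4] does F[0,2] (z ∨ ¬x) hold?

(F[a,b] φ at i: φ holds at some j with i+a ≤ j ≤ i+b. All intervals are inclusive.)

4

Evaluate at each i in [0,4]:
  i=0: ✓ (witness j=1)
  i=1: ✓ (witness j=1)
  i=2: ✗ (none in [2,4])
  i=3: ✓ (witness j=5)
  i=4: ✓ (witness j=5)
Positions where it holds: {0, 1, 3, 4} → 4.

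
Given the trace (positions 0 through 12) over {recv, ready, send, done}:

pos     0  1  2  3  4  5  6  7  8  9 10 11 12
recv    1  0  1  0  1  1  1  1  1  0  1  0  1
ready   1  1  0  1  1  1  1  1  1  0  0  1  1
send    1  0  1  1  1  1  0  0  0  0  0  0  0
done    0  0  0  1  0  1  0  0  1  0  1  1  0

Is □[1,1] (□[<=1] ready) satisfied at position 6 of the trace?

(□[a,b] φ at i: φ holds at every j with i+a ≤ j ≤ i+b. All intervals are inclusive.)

True

Check □[<=1] ready at every j in [7,7]:
  j=7: holds on [7,8]
All positions satisfy it → formula holds.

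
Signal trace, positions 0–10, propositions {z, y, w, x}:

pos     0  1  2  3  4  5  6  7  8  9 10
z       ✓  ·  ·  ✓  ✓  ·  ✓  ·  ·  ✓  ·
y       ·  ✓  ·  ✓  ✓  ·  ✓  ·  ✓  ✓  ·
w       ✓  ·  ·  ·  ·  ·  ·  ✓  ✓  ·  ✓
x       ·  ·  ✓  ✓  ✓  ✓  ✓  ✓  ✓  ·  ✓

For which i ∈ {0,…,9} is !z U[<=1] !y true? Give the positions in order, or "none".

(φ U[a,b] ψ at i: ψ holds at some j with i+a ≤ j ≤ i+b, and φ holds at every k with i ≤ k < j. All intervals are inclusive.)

0, 1, 2, 5, 7

Evaluate at each i in [0,9]:
  i=0: ✓ (rhs at j=0)
  i=1: ✓ (rhs at j=2; lhs holds on [1,1])
  i=2: ✓ (rhs at j=2)
  i=3: ✗ (no rhs in [3,4])
  i=4: ✗ (lhs fails at k=4 before rhs at j=5)
  i=5: ✓ (rhs at j=5)
  i=6: ✗ (lhs fails at k=6 before rhs at j=7)
  i=7: ✓ (rhs at j=7)
  i=8: ✗ (no rhs in [8,9])
  i=9: ✗ (lhs fails at k=9 before rhs at j=10)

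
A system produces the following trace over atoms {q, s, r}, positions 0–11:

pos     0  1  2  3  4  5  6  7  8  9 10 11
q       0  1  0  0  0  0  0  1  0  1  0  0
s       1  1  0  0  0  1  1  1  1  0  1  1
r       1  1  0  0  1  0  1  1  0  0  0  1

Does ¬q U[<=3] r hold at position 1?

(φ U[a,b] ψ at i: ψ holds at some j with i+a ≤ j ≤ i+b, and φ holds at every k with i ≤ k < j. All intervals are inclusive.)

Need some j in [1,4] with r, and ¬q at every k in [1,j-1].
  j=1: r holds; no prefix to check → satisfied.

Holds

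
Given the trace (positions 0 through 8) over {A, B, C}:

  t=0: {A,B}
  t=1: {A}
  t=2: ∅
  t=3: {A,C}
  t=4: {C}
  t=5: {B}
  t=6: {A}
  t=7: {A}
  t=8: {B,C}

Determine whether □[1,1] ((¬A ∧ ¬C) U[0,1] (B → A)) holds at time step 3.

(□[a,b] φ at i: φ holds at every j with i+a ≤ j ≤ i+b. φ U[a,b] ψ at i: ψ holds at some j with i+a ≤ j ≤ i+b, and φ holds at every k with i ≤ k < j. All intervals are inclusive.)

Holds

Check ((¬A ∧ ¬C) U[0,1] (B → A)) at every j in [4,4]:
  j=4: holds
All positions satisfy it → formula holds.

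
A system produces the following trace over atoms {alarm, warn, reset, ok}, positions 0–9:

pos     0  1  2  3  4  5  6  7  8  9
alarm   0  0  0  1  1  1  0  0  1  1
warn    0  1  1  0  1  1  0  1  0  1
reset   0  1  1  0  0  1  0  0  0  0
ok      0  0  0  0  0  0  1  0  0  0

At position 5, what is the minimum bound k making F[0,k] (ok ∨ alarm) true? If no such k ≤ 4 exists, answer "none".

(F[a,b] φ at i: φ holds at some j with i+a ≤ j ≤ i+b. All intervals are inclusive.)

0

Scan j = 5,6,… for (ok ∨ alarm):
  j=5: holds
First hit at j=5, so smallest k = 5-5 = 0.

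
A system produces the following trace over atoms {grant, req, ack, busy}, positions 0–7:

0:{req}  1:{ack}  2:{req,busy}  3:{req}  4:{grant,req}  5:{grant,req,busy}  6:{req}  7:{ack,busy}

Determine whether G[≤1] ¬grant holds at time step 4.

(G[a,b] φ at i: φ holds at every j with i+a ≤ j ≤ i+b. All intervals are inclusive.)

False

Check ¬grant at every j in [4,5]:
  j=4: false
  j=5: false
Fails at j=4 → formula fails.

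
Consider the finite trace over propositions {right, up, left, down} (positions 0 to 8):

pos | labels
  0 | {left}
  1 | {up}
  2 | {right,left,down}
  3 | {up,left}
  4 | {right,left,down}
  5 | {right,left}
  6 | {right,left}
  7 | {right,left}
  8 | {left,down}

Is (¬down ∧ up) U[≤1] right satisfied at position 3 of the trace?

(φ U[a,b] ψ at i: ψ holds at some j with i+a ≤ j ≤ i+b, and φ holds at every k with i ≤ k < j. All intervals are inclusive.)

Yes

Need some j in [3,4] with right, and (¬down ∧ up) at every k in [3,j-1].
  j=3: right false.
  j=4: right holds; (¬down ∧ up) holds at every k in [3,3] → satisfied.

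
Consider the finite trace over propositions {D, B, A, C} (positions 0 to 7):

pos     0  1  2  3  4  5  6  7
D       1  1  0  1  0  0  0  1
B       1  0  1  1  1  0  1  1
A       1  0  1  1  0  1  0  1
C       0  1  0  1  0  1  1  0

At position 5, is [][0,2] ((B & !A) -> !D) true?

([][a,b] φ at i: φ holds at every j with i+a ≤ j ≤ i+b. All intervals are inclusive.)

True

Check ((B & !A) -> !D) at every j in [5,7]:
  j=5: antecedent false → ✓
  j=6: antecedent true; consequent true → ✓
  j=7: antecedent false → ✓
All positions satisfy it → formula holds.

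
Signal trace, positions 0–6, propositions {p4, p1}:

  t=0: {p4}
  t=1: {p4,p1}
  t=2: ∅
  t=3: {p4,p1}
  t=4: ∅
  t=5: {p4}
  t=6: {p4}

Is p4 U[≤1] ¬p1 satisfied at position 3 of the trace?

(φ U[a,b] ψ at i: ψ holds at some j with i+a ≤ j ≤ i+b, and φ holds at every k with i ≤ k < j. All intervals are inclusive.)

Need some j in [3,4] with ¬p1, and p4 at every k in [3,j-1].
  j=3: ¬p1 false.
  j=4: ¬p1 holds; p4 holds at every k in [3,3] → satisfied.

Holds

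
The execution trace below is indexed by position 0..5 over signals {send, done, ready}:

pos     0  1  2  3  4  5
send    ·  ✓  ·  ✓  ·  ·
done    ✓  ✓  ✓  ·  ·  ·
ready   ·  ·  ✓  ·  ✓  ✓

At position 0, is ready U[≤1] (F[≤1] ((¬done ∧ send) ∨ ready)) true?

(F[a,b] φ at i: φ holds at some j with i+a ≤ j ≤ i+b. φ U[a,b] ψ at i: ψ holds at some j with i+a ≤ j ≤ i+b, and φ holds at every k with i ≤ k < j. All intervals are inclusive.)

Need some j in [0,1] with F[≤1] ((¬done ∧ send) ∨ ready), and ready at every k in [0,j-1].
  j=0: F[≤1] ((¬done ∧ send) ∨ ready) — fails (none in [0,1]).
  j=1: F[≤1] ((¬done ∧ send) ∨ ready) holds, but ready fails at k=0 → not this j.
No j in the window works → until fails.

No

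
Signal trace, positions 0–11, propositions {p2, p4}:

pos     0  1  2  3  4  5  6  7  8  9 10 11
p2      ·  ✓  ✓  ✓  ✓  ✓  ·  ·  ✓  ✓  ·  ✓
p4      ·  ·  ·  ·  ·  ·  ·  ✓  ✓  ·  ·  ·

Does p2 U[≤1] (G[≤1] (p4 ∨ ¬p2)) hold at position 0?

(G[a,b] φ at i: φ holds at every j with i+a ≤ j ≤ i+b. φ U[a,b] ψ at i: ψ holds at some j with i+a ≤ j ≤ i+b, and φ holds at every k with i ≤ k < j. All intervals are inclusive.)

Need some j in [0,1] with G[≤1] (p4 ∨ ¬p2), and p2 at every k in [0,j-1].
  j=0: G[≤1] (p4 ∨ ¬p2) — fails at 1.
  j=1: G[≤1] (p4 ∨ ¬p2) — fails at 1.
No j in the window works → until fails.

Does not hold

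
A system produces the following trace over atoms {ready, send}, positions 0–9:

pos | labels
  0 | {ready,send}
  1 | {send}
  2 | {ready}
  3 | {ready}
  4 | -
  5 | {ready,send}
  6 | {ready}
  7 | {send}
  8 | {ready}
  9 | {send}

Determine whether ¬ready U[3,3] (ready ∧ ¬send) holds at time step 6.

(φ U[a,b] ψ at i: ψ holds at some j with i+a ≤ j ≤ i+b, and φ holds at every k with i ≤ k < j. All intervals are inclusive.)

Need some j in [9,9] with (ready ∧ ¬send), and ¬ready at every k in [6,j-1].
  j=9: (ready ∧ ¬send) false.
No j in the window works → until fails.

Does not hold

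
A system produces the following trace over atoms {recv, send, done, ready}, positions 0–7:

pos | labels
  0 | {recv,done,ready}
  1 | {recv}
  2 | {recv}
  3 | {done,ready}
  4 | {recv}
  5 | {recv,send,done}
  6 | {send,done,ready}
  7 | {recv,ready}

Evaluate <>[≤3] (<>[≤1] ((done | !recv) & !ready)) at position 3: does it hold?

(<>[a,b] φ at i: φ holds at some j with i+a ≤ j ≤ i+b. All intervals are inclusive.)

True

Check <>[≤1] ((done | !recv) & !ready) at each j in [3,6]:
  j=3: fails (none in [3,4])
  j=4: holds (witness at 5)
  j=5: holds (witness at 5)
  j=6: fails (none in [6,7])
Found at j=4 → formula holds.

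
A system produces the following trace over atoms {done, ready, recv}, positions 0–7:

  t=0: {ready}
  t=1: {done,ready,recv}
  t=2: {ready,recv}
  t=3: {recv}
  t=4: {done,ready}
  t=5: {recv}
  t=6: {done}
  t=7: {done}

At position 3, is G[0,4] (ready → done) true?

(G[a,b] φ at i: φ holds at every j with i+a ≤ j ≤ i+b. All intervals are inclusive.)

Yes

Check (ready → done) at every j in [3,7]:
  j=3: antecedent false → ✓
  j=4: antecedent true; consequent true → ✓
  j=5: antecedent false → ✓
  j=6: antecedent false → ✓
  j=7: antecedent false → ✓
All positions satisfy it → formula holds.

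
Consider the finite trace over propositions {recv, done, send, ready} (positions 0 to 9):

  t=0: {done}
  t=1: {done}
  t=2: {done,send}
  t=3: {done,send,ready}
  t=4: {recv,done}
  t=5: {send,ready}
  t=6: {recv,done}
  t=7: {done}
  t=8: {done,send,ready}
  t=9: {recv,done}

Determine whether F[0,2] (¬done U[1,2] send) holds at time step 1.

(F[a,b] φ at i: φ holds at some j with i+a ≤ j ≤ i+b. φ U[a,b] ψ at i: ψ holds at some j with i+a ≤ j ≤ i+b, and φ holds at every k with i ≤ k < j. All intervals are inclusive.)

Check (¬done U[1,2] send) at each j in [1,3]:
  j=1: fails
  j=2: fails
  j=3: fails
No position in the window satisfies it → formula fails.

Does not hold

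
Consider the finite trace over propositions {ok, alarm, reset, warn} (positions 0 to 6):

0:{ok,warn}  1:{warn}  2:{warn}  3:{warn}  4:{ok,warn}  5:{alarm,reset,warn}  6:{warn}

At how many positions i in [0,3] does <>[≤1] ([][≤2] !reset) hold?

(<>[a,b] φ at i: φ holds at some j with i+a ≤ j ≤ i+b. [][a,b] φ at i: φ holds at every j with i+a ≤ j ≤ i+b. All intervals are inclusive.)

Evaluate at each i in [0,3]:
  i=0: ✓ (witness j=0)
  i=1: ✓ (witness j=1)
  i=2: ✓ (witness j=2)
  i=3: ✗ (none in [3,4])
Positions where it holds: {0, 1, 2} → 3.

3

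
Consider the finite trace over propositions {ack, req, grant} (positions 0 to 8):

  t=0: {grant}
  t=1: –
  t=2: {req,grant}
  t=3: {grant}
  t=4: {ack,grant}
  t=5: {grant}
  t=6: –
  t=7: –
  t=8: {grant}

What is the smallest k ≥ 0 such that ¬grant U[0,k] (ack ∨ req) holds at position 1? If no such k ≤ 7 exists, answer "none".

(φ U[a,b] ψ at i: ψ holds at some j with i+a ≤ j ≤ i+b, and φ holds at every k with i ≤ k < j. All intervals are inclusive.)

1

Need earliest j ≥ 1 with (ack ∨ req), and ¬grant at every k in [1,j-1].
  j=1: rhs fails.
  j=2: rhs holds; lhs holds on [1,1]. k = 1.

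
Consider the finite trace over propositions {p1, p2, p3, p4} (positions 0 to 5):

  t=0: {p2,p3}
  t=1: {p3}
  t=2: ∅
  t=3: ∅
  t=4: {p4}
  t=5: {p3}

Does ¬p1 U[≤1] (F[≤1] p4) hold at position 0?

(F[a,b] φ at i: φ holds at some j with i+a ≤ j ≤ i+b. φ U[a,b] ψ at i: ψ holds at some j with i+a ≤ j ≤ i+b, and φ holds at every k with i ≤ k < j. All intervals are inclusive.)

Need some j in [0,1] with F[≤1] p4, and ¬p1 at every k in [0,j-1].
  j=0: F[≤1] p4 — fails (none in [0,1]).
  j=1: F[≤1] p4 — fails (none in [1,2]).
No j in the window works → until fails.

Does not hold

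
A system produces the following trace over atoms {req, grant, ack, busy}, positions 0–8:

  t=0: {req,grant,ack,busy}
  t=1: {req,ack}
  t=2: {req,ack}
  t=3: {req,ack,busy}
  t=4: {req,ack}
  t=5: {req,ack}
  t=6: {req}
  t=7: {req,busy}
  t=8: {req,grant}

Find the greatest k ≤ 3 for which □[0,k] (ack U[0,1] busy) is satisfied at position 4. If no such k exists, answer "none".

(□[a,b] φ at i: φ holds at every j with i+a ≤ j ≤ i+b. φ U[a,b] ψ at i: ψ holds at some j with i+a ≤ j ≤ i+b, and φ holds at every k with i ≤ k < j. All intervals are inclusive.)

(ack U[0,1] busy) must hold from j=4 onward; find where it first fails.
  j=4: fails → no k works.

none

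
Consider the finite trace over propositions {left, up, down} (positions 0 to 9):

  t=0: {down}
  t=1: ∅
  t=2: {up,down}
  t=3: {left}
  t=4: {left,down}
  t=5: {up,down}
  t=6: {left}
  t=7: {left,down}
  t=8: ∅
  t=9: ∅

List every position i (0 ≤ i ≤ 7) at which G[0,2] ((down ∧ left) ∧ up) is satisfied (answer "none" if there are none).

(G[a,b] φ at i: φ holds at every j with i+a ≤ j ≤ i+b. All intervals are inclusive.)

Evaluate at each i in [0,7]:
  i=0: ✗ (fails at j=0)
  i=1: ✗ (fails at j=1)
  i=2: ✗ (fails at j=2)
  i=3: ✗ (fails at j=3)
  i=4: ✗ (fails at j=4)
  i=5: ✗ (fails at j=5)
  i=6: ✗ (fails at j=6)
  i=7: ✗ (fails at j=7)

none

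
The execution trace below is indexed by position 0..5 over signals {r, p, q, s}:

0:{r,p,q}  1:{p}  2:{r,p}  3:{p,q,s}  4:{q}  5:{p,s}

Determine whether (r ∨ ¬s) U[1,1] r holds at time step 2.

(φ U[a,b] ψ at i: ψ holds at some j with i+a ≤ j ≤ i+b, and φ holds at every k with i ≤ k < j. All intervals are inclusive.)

Need some j in [3,3] with r, and (r ∨ ¬s) at every k in [2,j-1].
  j=3: r false.
No j in the window works → until fails.

False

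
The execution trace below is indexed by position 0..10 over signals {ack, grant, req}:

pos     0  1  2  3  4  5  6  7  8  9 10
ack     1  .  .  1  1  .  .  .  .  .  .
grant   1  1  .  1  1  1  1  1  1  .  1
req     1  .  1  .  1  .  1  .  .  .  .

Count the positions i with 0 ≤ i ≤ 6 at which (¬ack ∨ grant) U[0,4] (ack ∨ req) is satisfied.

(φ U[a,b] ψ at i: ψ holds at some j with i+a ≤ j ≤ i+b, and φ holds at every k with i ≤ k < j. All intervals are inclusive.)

7

Evaluate at each i in [0,6]:
  i=0: ✓ (rhs at j=0)
  i=1: ✓ (rhs at j=2; lhs holds on [1,1])
  i=2: ✓ (rhs at j=2)
  i=3: ✓ (rhs at j=3)
  i=4: ✓ (rhs at j=4)
  i=5: ✓ (rhs at j=6; lhs holds on [5,5])
  i=6: ✓ (rhs at j=6)
Positions where it holds: {0, 1, 2, 3, 4, 5, 6} → 7.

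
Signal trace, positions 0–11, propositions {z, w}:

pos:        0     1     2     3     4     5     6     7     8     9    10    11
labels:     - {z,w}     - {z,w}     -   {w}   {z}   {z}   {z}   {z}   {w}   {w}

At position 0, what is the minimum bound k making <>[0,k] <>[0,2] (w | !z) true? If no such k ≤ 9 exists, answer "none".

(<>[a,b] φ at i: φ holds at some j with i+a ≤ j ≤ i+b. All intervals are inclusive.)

Scan j = 0,1,… for <>[0,2] (w | !z):
  j=0: holds
First hit at j=0, so smallest k = 0-0 = 0.

0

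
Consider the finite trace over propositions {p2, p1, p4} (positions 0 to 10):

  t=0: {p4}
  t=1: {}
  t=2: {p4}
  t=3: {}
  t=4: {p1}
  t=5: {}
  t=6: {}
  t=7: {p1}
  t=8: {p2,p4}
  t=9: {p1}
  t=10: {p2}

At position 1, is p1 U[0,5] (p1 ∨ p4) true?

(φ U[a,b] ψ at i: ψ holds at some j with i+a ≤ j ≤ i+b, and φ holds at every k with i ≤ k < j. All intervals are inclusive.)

False

Need some j in [1,6] with (p1 ∨ p4), and p1 at every k in [1,j-1].
  j=1: (p1 ∨ p4) false.
  j=2: (p1 ∨ p4) holds, but p1 fails at k=1 → not this j.
  j=3: (p1 ∨ p4) false.
  j=4: (p1 ∨ p4) holds, but p1 fails at k=1 → not this j.
  j=5: (p1 ∨ p4) false.
  j=6: (p1 ∨ p4) false.
No j in the window works → until fails.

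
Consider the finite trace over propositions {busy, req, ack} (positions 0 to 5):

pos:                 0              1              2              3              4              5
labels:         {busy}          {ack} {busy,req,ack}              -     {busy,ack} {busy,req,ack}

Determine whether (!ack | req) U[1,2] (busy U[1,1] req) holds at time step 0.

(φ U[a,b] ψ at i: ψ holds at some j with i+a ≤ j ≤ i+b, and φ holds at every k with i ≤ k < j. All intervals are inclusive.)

No

Need some j in [1,2] with (busy U[1,1] req), and (!ack | req) at every k in [0,j-1].
  j=1: (busy U[1,1] req) — fails.
  j=2: (busy U[1,1] req) — fails.
No j in the window works → until fails.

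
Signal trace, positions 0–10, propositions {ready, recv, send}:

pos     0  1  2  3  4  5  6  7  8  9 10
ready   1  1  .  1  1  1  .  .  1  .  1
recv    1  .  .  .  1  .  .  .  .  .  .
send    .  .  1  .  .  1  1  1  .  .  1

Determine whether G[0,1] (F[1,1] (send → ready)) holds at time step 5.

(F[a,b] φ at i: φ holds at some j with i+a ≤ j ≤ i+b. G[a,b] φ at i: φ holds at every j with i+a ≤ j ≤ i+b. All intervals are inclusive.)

Check F[1,1] (send → ready) at every j in [5,6]:
  j=5: fails (none in [6,6])
  j=6: fails (none in [7,7])
Fails at j=5 → formula fails.

False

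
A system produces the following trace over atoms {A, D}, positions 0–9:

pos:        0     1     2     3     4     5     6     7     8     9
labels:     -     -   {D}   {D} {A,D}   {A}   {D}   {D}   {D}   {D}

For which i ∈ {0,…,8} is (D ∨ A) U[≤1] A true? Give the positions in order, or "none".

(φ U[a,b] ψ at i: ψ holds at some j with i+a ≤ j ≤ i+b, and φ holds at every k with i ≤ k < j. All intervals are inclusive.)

Evaluate at each i in [0,8]:
  i=0: ✗ (no rhs in [0,1])
  i=1: ✗ (no rhs in [1,2])
  i=2: ✗ (no rhs in [2,3])
  i=3: ✓ (rhs at j=4; lhs holds on [3,3])
  i=4: ✓ (rhs at j=4)
  i=5: ✓ (rhs at j=5)
  i=6: ✗ (no rhs in [6,7])
  i=7: ✗ (no rhs in [7,8])
  i=8: ✗ (no rhs in [8,9])

3, 4, 5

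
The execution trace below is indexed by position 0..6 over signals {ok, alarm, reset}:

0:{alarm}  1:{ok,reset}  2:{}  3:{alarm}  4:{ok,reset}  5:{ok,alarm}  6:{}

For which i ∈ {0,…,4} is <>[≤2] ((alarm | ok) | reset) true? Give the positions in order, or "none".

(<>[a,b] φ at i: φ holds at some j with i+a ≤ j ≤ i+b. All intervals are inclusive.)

0, 1, 2, 3, 4

Evaluate at each i in [0,4]:
  i=0: ✓ (witness j=0)
  i=1: ✓ (witness j=1)
  i=2: ✓ (witness j=3)
  i=3: ✓ (witness j=3)
  i=4: ✓ (witness j=4)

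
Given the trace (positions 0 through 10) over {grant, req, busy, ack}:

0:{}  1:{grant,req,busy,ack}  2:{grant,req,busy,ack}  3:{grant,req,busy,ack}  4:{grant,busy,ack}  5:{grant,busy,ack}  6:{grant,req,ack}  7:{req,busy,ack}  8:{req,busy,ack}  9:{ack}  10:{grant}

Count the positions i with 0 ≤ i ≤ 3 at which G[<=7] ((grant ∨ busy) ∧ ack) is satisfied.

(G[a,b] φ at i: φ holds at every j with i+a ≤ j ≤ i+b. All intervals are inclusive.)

1

Evaluate at each i in [0,3]:
  i=0: ✗ (fails at j=0)
  i=1: ✓ (all of [1,8])
  i=2: ✗ (fails at j=9)
  i=3: ✗ (fails at j=9)
Positions where it holds: {1} → 1.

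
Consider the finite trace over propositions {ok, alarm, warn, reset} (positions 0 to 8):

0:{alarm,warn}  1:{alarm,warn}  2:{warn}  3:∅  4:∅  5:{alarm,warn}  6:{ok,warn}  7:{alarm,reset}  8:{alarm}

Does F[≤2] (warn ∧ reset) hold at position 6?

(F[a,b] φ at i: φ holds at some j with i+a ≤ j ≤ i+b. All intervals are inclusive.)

Does not hold

Check (warn ∧ reset) at each j in [6,8]:
  j=6: false
  j=7: false
  j=8: false
No position in the window satisfies it → formula fails.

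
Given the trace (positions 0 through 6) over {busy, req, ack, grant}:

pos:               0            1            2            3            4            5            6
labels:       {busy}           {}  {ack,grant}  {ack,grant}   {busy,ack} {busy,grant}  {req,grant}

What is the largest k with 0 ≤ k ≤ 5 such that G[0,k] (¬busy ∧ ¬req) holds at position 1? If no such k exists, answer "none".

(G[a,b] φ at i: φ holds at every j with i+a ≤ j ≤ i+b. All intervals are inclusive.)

2

(¬busy ∧ ¬req) must hold from j=1 onward; find where it first fails.
  j=1: holds
  j=2: holds
  j=3: holds
  j=4: fails
Holds on [1,3], so largest k = 2.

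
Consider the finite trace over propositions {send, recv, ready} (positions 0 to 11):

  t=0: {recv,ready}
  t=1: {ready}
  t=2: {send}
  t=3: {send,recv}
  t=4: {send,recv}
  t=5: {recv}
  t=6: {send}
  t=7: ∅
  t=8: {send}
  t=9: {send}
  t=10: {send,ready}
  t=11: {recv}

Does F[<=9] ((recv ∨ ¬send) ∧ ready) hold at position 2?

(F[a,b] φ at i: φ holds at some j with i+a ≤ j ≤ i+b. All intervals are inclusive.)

Check ((recv ∨ ¬send) ∧ ready) at each j in [2,11]:
  j=2: false
  j=3: false
  j=4: false
  j=5: false
  j=6: false
  j=7: false
  j=8: false
  j=9: false
  j=10: false
  j=11: false
No position in the window satisfies it → formula fails.

Does not hold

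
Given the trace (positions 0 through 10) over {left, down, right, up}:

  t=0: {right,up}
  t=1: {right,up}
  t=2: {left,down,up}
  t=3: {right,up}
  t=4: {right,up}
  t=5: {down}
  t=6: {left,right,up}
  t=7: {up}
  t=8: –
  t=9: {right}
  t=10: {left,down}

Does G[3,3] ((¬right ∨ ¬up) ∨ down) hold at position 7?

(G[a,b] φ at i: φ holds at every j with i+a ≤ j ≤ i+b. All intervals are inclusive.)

Yes

Check ((¬right ∨ ¬up) ∨ down) at every j in [10,10]:
  j=10: true
All positions satisfy it → formula holds.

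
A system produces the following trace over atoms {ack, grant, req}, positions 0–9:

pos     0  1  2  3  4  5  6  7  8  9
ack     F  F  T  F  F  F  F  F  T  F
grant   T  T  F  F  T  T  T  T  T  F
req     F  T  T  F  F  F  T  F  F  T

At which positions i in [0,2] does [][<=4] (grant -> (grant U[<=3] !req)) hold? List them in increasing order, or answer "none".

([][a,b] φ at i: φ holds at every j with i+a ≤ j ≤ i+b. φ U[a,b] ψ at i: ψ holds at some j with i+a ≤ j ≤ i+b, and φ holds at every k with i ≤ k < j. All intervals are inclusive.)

Evaluate at each i in [0,2]:
  i=0: ✗ (fails at j=1)
  i=1: ✗ (fails at j=1)
  i=2: ✓ (all of [2,6])

2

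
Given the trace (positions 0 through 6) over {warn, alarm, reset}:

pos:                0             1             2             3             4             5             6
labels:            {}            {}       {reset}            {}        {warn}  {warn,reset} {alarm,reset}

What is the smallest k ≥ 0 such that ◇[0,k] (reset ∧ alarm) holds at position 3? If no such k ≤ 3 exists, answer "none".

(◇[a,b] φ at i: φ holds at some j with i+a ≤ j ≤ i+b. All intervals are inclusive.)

Scan j = 3,4,… for (reset ∧ alarm):
  j=3: fails
  j=4: fails
  j=5: fails
  j=6: holds
First hit at j=6, so smallest k = 6-3 = 3.

3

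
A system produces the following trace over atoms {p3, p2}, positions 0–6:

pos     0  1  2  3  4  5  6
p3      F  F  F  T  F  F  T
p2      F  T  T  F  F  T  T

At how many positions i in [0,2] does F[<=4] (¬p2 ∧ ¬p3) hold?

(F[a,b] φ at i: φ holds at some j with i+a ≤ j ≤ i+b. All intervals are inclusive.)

Evaluate at each i in [0,2]:
  i=0: ✓ (witness j=0)
  i=1: ✓ (witness j=4)
  i=2: ✓ (witness j=4)
Positions where it holds: {0, 1, 2} → 3.

3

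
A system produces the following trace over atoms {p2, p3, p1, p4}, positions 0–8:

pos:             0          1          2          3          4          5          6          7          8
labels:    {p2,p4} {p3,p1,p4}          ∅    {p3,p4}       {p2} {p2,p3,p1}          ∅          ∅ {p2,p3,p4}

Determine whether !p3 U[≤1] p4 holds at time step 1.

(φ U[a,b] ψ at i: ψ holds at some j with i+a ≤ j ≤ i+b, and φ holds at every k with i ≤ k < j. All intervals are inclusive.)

Need some j in [1,2] with p4, and !p3 at every k in [1,j-1].
  j=1: p4 holds; no prefix to check → satisfied.

Holds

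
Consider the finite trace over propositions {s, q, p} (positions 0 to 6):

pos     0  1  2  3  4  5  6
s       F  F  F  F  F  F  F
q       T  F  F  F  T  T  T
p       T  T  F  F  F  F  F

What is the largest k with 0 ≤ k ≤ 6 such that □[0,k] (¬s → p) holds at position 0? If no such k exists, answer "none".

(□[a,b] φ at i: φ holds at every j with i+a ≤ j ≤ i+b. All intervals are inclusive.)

1

(¬s → p) must hold from j=0 onward; find where it first fails.
  j=0: holds
  j=1: holds
  j=2: fails
Holds on [0,1], so largest k = 1.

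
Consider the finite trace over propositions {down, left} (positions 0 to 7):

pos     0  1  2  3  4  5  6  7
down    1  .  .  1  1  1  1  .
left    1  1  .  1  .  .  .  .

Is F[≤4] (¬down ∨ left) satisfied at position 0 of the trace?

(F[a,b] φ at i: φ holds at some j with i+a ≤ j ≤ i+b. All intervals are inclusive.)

Holds

Check (¬down ∨ left) at each j in [0,4]:
  j=0: true
  j=1: true
  j=2: true
  j=3: true
  j=4: false
Found at j=0 → formula holds.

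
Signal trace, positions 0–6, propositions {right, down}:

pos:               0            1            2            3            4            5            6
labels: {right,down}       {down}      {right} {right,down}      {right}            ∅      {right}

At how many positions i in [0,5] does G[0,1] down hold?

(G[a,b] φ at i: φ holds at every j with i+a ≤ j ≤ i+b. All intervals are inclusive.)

1

Evaluate at each i in [0,5]:
  i=0: ✓ (all of [0,1])
  i=1: ✗ (fails at j=2)
  i=2: ✗ (fails at j=2)
  i=3: ✗ (fails at j=4)
  i=4: ✗ (fails at j=4)
  i=5: ✗ (fails at j=5)
Positions where it holds: {0} → 1.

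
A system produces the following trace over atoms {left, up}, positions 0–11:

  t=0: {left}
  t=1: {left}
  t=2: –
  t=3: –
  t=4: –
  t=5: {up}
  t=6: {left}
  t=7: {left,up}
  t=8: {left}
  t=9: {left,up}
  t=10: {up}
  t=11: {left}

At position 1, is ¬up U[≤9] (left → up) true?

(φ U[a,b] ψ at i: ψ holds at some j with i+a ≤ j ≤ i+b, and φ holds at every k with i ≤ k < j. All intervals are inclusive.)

Yes

Need some j in [1,10] with (left → up), and ¬up at every k in [1,j-1].
  j=1: (left → up) false.
  j=2: (left → up) holds; ¬up holds at every k in [1,1] → satisfied.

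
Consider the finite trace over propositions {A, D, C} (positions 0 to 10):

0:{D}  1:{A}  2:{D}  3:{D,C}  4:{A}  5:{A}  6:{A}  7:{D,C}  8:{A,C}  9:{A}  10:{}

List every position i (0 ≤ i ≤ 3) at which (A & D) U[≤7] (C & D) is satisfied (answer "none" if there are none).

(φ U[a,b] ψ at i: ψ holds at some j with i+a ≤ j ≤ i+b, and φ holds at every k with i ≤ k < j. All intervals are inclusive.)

3

Evaluate at each i in [0,3]:
  i=0: ✗ (lhs fails at k=0 before rhs at j=3)
  i=1: ✗ (lhs fails at k=1 before rhs at j=3)
  i=2: ✗ (lhs fails at k=2 before rhs at j=3)
  i=3: ✓ (rhs at j=3)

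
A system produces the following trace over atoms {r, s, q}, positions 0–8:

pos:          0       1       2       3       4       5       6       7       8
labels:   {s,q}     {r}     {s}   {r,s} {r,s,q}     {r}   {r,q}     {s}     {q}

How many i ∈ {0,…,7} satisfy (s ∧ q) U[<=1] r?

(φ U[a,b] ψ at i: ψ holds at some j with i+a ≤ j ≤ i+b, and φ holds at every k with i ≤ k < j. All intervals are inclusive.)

6

Evaluate at each i in [0,7]:
  i=0: ✓ (rhs at j=1; lhs holds on [0,0])
  i=1: ✓ (rhs at j=1)
  i=2: ✗ (lhs fails at k=2 before rhs at j=3)
  i=3: ✓ (rhs at j=3)
  i=4: ✓ (rhs at j=4)
  i=5: ✓ (rhs at j=5)
  i=6: ✓ (rhs at j=6)
  i=7: ✗ (no rhs in [7,8])
Positions where it holds: {0, 1, 3, 4, 5, 6} → 6.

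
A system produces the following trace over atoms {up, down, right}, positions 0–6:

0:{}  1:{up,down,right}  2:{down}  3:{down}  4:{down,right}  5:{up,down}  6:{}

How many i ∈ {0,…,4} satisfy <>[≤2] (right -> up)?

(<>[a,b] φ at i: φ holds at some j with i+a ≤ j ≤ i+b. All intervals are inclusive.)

Evaluate at each i in [0,4]:
  i=0: ✓ (witness j=0)
  i=1: ✓ (witness j=1)
  i=2: ✓ (witness j=2)
  i=3: ✓ (witness j=3)
  i=4: ✓ (witness j=5)
Positions where it holds: {0, 1, 2, 3, 4} → 5.

5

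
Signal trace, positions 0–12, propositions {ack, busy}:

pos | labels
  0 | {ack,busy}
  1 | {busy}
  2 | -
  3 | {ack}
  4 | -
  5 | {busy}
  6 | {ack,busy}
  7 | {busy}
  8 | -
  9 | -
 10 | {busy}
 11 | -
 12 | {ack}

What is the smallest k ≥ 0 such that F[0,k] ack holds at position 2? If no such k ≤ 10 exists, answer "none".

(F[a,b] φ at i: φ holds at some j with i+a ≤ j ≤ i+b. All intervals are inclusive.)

1

Scan j = 2,3,… for ack:
  j=2: fails
  j=3: holds
First hit at j=3, so smallest k = 3-2 = 1.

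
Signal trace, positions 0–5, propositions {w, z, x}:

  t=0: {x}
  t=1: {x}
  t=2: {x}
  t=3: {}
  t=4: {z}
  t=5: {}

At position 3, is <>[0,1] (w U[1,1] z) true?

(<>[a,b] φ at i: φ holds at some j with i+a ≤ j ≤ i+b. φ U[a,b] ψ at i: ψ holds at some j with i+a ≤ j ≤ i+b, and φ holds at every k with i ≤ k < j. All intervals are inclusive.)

Check (w U[1,1] z) at each j in [3,4]:
  j=3: fails
  j=4: fails
No position in the window satisfies it → formula fails.

False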